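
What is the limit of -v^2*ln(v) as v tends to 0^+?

This is a 0·(−∞) form. Rewrite as -1·ln(v) / v^(−2) and apply L'Hôpital:
the derivative quotient is -1·(1/v) / (−2·v^(−3)) = (1/2)·v^2 → 0.

0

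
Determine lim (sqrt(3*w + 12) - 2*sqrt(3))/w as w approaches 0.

Substitution gives 0/0. Multiply numerator and denominator by the conjugate √(12 + 3w) + √12.
The numerator becomes (12 + 3w) − 12 = 3w, so the expression simplifies to 3/(√(12 + 3w) + √12).
Letting w → 0 gives 3/(2√12) = √(3)/4.

√(3)/4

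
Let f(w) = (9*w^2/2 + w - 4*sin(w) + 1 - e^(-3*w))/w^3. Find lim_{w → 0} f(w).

Substitution gives 0/0; apply L'Hôpital's rule 3 times.
After differentiating numerator and denominator 3 times the quotient is (4*cos(w) + 27*e^(-3*w))/(6); at w = 0 this is 31/6.

31/6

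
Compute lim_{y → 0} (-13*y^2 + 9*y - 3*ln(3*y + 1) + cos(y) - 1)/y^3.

Substitution gives 0/0; apply L'Hôpital's rule 3 times.
After differentiating numerator and denominator 3 times the quotient is (sin(y) - 162/(3*y + 1)^3)/(6); at y = 0 this is -27.

-27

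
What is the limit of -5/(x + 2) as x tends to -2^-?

As x → -2⁻, (x + 2) → 0⁻, so (x + 2)^1 → 0⁻ and -5/(x + 2)^1 → ∞.

∞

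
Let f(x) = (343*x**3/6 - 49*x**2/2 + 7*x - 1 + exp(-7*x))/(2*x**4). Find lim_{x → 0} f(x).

Direct substitution gives 0/0.
Apply L'Hôpital: lim (343*x^2/2 - 49*x + 7 - 7*e^(-7*x))/(8*x^3), still 0/0.
Apply L'Hôpital: lim (343*x - 49 + 49*e^(-7*x))/(24*x^2), still 0/0.
Apply L'Hôpital: lim (343 - 343*e^(-7*x))/(48*x), still 0/0.
After 4 applications of L'Hôpital's rule the quotient is (2401*e^(-7*x))/(48); substituting x = 0 gives 2401/48.

2401/48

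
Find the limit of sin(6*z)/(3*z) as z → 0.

2

Substitution gives 0/0.
Write it as (6/3)·sin(6z)/(6z); since sin(u)/u → 1, the limit is 2.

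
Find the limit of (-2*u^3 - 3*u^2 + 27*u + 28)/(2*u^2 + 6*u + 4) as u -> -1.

At u = -1 both the top and bottom vanish — a removable singularity. Factoring out (u + 1) from each leaves (-2*u^2 - u + 28)/(2*u + 4), which at u = -1 equals 27/2.

27/2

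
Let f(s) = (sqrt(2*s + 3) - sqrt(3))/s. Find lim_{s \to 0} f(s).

√(3)/3

Substitution gives 0/0. Multiply numerator and denominator by the conjugate √(3 + 2s) + √3.
The numerator becomes (3 + 2s) − 3 = 2s, so the expression simplifies to 2/(√(3 + 2s) + √3).
Letting s → 0 gives 2/(2√3) = √(3)/3.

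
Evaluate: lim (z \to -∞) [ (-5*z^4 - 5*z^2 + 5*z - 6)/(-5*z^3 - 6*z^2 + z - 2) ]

The numerator has higher degree (4 > 3); the quotient behaves like (-5/(-5))·z^1 for large |z|.
As z → −∞ this diverges to -∞.

-∞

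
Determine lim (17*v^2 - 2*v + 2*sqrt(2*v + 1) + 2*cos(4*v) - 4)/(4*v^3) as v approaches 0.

1/4

Substitution gives 0/0 (the numerator vanishes to order 3).
Expand each term to order v^3: the coefficient of v^3 in 2·cos(4v) is 0 and in 2·√(1 + 2v) is 1.
Lower-order terms cancel with the polynomial part, so the numerator is (1)·v^3 + o(v^3), and the limit is (1)/(4) = 1/4.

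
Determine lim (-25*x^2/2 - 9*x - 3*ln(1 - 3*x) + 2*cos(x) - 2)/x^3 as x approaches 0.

27

Substitution gives 0/0 (the numerator vanishes to order 3).
Expand each term to order x^3: the coefficient of x^3 in 2·cos(x) is 0 and in -3·ln(1 - 3x) is 27.
Lower-order terms cancel with the polynomial part, so the numerator is (27)·x^3 + o(x^3), and the limit is (27)/(1) = 27.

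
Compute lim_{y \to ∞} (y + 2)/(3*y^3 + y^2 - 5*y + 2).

The denominator has degree 3 and the numerator degree 1. Dividing numerator and denominator by y^3 sends every term to 0 except the leading denominator term, so the limit is 0.

0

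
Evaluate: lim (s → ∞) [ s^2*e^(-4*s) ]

0

Write as s^2/e^{4s}, an ∞/∞ form.
Exponential growth dominates any polynomial, so repeated L'Hôpital (or the standard result) gives 0.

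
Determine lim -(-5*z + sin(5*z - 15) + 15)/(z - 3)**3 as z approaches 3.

Direct substitution gives 0/0.
Apply L'Hôpital: lim (5*cos(5*z - 15) - 5)/(-3*(z - 3)^2), still 0/0.
Apply L'Hôpital: lim (-25*sin(5*z - 15))/(18 - 6*z), still 0/0.
After 3 applications of L'Hôpital's rule the quotient is (-125*cos(5*z - 15))/(-6); substituting z = 3 gives 125/6.

125/6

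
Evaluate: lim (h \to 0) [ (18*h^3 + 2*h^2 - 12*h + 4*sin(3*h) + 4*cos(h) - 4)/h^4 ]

1/6

Substitution gives 0/0 (the numerator vanishes to order 4).
Expand each term to order h^4: the coefficient of h^4 in 4·sin(3h) is 0 and in 4·cos(h) is 1/6.
Lower-order terms cancel with the polynomial part, so the numerator is (1/6)·h^4 + o(h^4), and the limit is (1/6)/(1) = 1/6.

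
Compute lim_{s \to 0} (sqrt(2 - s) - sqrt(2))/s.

Substitution gives 0/0. Multiply numerator and denominator by the conjugate √(2 - s) + √2.
The numerator becomes (2 - s) − 2 = -s, so the expression simplifies to -1/(√(2 - s) + √2).
Letting s → 0 gives -1/(2√2) = -√(2)/4.

-√(2)/4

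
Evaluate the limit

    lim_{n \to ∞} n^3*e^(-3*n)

Write as n^3/e^{3n}, an ∞/∞ form.
Exponential growth dominates any polynomial, so repeated L'Hôpital (or the standard result) gives 0.

0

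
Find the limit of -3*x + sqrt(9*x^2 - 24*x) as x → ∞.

An ∞ − ∞ form. Rationalising with the conjugate, the difference becomes (-24x) / (√(9*x^2 - 24*x) + 3x).
For large x the denominator behaves like 2·3x, so the quotient tends to -24/6 = -4.

-4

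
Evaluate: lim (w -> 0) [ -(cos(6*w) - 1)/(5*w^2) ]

18/5

Direct substitution gives 0/0.
Apply L'Hôpital: lim (-6*sin(6*w))/(-10*w), still 0/0.
After 2 applications of L'Hôpital's rule the quotient is (-36*cos(6*w))/(-10); substituting w = 0 gives 18/5.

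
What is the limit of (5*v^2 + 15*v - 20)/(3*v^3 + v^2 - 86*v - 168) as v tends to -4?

-1/2

At v = -4 both the top and bottom vanish — a removable singularity. Factoring out (v + 4) from each leaves (5*v - 5)/(3*v^2 - 11*v - 42), which at v = -4 equals -1/2.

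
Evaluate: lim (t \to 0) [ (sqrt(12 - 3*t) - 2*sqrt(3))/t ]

-√(3)/4

A 0/0 form; rationalise with √(12 - 3t) + √12. This collapses the numerator to -3t, leaving -3/(√(12 - 3t) + √12) → -3/(2√12) = -√(3)/4.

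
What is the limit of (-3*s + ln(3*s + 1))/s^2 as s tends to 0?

Direct substitution gives 0/0.
Apply L'Hôpital: lim (-3 + 3/(3*s + 1))/(2*s), still 0/0.
After 2 applications of L'Hôpital's rule the quotient is (-9/(3*s + 1)^2)/(2); substituting s = 0 gives -9/2.

-9/2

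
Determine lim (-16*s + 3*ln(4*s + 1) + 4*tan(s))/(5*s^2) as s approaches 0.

-24/5

Substitution gives 0/0; apply L'Hôpital's rule 2 times.
After differentiating numerator and denominator 2 times the quotient is (8*tan(s)/cos(s)^2 - 48/(4*s + 1)^2)/(10); at s = 0 this is -24/5.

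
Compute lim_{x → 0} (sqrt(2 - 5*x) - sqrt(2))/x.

-5*√(2)/4

Substitution gives 0/0. Multiply numerator and denominator by the conjugate √(2 - 5x) + √2.
The numerator becomes (2 - 5x) − 2 = -5x, so the expression simplifies to -5/(√(2 - 5x) + √2).
Letting x → 0 gives -5/(2√2) = -5*√(2)/4.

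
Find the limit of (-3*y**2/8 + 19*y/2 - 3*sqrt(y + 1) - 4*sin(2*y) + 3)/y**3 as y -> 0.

247/48

Substitution gives 0/0 (the numerator vanishes to order 3).
Expand each term to order y^3: the coefficient of y^3 in -4·sin(2y) is 16/3 and in -3·√(1 + y) is -3/16.
Lower-order terms cancel with the polynomial part, so the numerator is (247/48)·y^3 + o(y^3), and the limit is (247/48)/(1) = 247/48.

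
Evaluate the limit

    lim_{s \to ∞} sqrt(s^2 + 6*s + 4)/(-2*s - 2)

-1/2

For large |s|, √(s^2 + 6*s + 4) ≈ √1·|s| and the denominator ≈ -2s.
Since s → +∞, |s| = s, giving √1/(-2) = -1/2.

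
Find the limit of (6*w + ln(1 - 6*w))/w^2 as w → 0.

Direct substitution gives 0/0.
Apply L'Hôpital: lim (6 - 6/(1 - 6*w))/(2*w), still 0/0.
After 2 applications of L'Hôpital's rule the quotient is (-36/(1 - 6*w)^2)/(2); substituting w = 0 gives -18.

-18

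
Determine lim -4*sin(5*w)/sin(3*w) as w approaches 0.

Substitution gives 0/0.
Divide numerator and denominator by w: sin(5w)/w → 5 and sin(3w)/w → 3, so the limit is -4·5/3 = -20/3.

-20/3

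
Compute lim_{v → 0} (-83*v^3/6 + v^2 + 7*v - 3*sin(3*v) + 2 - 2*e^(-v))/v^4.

-1/12

Substitution gives 0/0; apply L'Hôpital's rule 4 times.
After differentiating numerator and denominator 4 times the quotient is (-243*sin(3*v) - 2*e^(-v))/(24); at v = 0 this is -1/12.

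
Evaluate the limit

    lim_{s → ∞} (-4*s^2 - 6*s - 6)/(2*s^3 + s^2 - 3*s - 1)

The denominator has degree 3 and the numerator degree 2. Dividing numerator and denominator by s^3 sends every term to 0 except the leading denominator term, so the limit is 0.

0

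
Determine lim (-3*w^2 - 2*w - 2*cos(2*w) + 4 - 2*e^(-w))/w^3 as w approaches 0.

Substitution gives 0/0 (the numerator vanishes to order 3).
Expand each term to order w^3: the coefficient of w^3 in -2·cos(2w) is 0 and in -2·e^(-w) is 1/3.
Lower-order terms cancel with the polynomial part, so the numerator is (1/3)·w^3 + o(w^3), and the limit is (1/3)/(1) = 1/3.

1/3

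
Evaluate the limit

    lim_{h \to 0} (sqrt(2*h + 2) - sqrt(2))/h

√(2)/2

A 0/0 form; rationalise with √(2 + 2h) + √2. This collapses the numerator to 2h, leaving 2/(√(2 + 2h) + √2) → 2/(2√2) = √(2)/2.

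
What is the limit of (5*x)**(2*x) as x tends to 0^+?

Base → 0⁺ and exponent → 0⁺: a 0^0 form.
Take logs: 2x·ln(5x). This is 0·(−∞); rewriting as ln(5x)/(1/(2x)) and applying L'Hôpital gives 0.
Hence the limit is e^0 = 1.

1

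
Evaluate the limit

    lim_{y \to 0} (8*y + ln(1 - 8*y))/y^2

Direct substitution gives 0/0.
Apply L'Hôpital: lim (8 - 8/(1 - 8*y))/(2*y), still 0/0.
After 2 applications of L'Hôpital's rule the quotient is (-64/(1 - 8*y)^2)/(2); substituting y = 0 gives -32.

-32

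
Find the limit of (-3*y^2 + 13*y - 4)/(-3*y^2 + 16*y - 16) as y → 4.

11/8

Direct substitution gives 0/0, so factor. Both numerator and denominator have (y - 4) as a factor.
After cancelling, the expression reduces to (1 - 3*y)/(4 - 3*y).
Substituting y = 4 gives 11/8.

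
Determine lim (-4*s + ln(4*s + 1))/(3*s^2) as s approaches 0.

-8/3

Direct substitution gives 0/0.
Apply L'Hôpital: lim (-4 + 4/(4*s + 1))/(6*s), still 0/0.
After 2 applications of L'Hôpital's rule the quotient is (-16/(4*s + 1)^2)/(6); substituting s = 0 gives -8/3.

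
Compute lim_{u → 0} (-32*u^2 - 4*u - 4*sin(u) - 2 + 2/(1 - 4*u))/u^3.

Substitution gives 0/0 (the numerator vanishes to order 3).
Expand each term to order u^3: the coefficient of u^3 in 2·1/(1 - 4u) is 128 and in -4·sin(u) is 2/3.
Lower-order terms cancel with the polynomial part, so the numerator is (386/3)·u^3 + o(u^3), and the limit is (386/3)/(1) = 386/3.

386/3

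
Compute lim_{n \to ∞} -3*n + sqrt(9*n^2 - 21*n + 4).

An ∞ − ∞ form. Rationalising with the conjugate, the difference becomes (-21n + 4) / (√(9*n^2 - 21*n + 4) + 3n).
For large n the denominator behaves like 2·3n, so the quotient tends to -21/6 = -7/2.

-7/2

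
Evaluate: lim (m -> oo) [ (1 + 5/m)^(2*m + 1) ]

e^(10)

The base → 1 and the exponent → ∞: a 1^∞ form.
Take logarithms: (2m + 1)·ln(1 + 5/m). Since ln(1+u) ~ u for small u, this behaves like (2m)·(5/m) → 10.
So the limit is e^(10).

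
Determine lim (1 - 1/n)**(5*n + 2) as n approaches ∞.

e^(-5)

Let L be the limit and take ln: ln L = lim (5n + 2)·ln(1 - 1/n) = lim (5n + 2)·(-1/n + O(1/n²)) = -5.
Hence L = e^(-5).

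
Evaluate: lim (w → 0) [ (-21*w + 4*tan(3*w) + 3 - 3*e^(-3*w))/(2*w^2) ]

Substitution gives 0/0; apply L'Hôpital's rule 2 times.
After differentiating numerator and denominator 2 times the quotient is (72*tan(3*w)/cos(3*w)^2 - 27*e^(-3*w))/(4); at w = 0 this is -27/4.

-27/4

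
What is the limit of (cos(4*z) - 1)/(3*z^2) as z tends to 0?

Direct substitution gives 0/0.
Apply L'Hôpital: lim (-4*sin(4*z))/(6*z), still 0/0.
After 2 applications of L'Hôpital's rule the quotient is (-16*cos(4*z))/(6); substituting z = 0 gives -8/3.

-8/3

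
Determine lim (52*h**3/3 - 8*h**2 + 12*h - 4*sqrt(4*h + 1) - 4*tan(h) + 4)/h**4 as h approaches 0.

40

Substitution gives 0/0; apply L'Hôpital's rule 4 times.
After differentiating numerator and denominator 4 times the quotient is (32*tan(h)/cos(h)^2 - 96*tan(h)/cos(h)^4 + 960/(4*h + 1)^(7/2))/(24); at h = 0 this is 40.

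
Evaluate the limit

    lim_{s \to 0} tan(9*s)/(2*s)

Substitution gives 0/0.
Since tan(u)/u → 1 as u → 0, tan(9s)/(9s) → 1 and the limit is 9/2.

9/2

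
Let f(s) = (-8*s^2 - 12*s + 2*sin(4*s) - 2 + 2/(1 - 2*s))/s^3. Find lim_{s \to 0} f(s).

Substitution gives 0/0 (the numerator vanishes to order 3).
Expand each term to order s^3: the coefficient of s^3 in 2·1/(1 - 2s) is 16 and in 2·sin(4s) is -64/3.
Lower-order terms cancel with the polynomial part, so the numerator is (-16/3)·s^3 + o(s^3), and the limit is (-16/3)/(1) = -16/3.

-16/3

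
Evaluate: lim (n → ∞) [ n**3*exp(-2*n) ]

Write as n^3/e^{2n}, an ∞/∞ form.
Exponential growth dominates any polynomial, so repeated L'Hôpital (or the standard result) gives 0.

0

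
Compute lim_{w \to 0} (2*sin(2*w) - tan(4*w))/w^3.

-24

Substitution gives 0/0; apply L'Hôpital's rule 3 times.
After differentiating numerator and denominator 3 times the quotient is (-16*cos(2*w) - 384*tan(4*w)^4 - 512*tan(4*w)^2 - 128)/(6); at w = 0 this is -24.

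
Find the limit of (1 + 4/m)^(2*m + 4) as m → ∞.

The base → 1 and the exponent → ∞: a 1^∞ form.
Take logarithms: (2m + 4)·ln(1 + 4/m). Since ln(1+u) ~ u for small u, this behaves like (2m)·(4/m) → 8.
So the limit is e^(8).

e^(8)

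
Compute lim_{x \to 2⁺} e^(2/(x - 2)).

As x → 2⁺, 2/(x - 2) → +∞, so e^(2/(x - 2)) → ∞.

∞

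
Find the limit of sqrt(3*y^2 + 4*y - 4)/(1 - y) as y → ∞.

-√(3)

For large |y|, √(3*y^2 + 4*y - 4) ≈ √3·|y| and the denominator ≈ -y.
Since y → +∞, |y| = y, giving √3/(-1) = -√(3).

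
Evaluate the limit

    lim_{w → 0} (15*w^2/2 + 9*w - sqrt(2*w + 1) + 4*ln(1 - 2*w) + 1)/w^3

Substitution gives 0/0; apply L'Hôpital's rule 3 times.
After differentiating numerator and denominator 3 times the quotient is (-3/(2*w + 1)^(5/2) + 64/(2*w - 1)^3)/(6); at w = 0 this is -67/6.

-67/6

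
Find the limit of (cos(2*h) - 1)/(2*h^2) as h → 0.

-1

Direct substitution gives 0/0.
Apply L'Hôpital: lim (-2*sin(2*h))/(4*h), still 0/0.
After 2 applications of L'Hôpital's rule the quotient is (-4*cos(2*h))/(4); substituting h = 0 gives -1.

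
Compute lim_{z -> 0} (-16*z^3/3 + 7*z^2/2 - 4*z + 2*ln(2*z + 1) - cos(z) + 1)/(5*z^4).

Substitution gives 0/0 (the numerator vanishes to order 4).
Expand each term to order z^4: the coefficient of z^4 in −cos(z) is -1/24 and in 2·ln(1 + 2z) is -8.
Lower-order terms cancel with the polynomial part, so the numerator is (-193/24)·z^4 + o(z^4), and the limit is (-193/24)/(5) = -193/120.

-193/120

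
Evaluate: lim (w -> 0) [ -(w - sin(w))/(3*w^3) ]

-1/18

Direct substitution gives 0/0.
Apply L'Hôpital: lim (1 - cos(w))/(-9*w^2), still 0/0.
Apply L'Hôpital: lim (sin(w))/(-18*w), still 0/0.
After 3 applications of L'Hôpital's rule the quotient is (cos(w))/(-18); substituting w = 0 gives -1/18.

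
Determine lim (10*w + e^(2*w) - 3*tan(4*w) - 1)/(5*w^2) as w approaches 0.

Substitution gives 0/0; apply L'Hôpital's rule 2 times.
After differentiating numerator and denominator 2 times the quotient is (4*e^(2*w) - 96*tan(4*w)/cos(4*w)^2)/(10); at w = 0 this is 2/5.

2/5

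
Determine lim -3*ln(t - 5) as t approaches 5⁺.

As t → 5⁺, t - 5 → 0⁺ and ln(t - 5) → −∞.
Multiplying by -3 gives ∞.

∞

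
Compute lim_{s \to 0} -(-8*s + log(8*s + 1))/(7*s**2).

Direct substitution gives 0/0.
Apply L'Hôpital: lim (-8 + 8/(8*s + 1))/(-14*s), still 0/0.
After 2 applications of L'Hôpital's rule the quotient is (-64/(8*s + 1)^2)/(-14); substituting s = 0 gives 32/7.

32/7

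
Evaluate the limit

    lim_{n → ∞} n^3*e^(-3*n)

0

Write as n^3/e^{3n}, an ∞/∞ form.
Exponential growth dominates any polynomial, so repeated L'Hôpital (or the standard result) gives 0.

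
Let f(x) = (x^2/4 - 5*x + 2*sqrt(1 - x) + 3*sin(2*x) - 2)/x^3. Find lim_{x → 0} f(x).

Substitution gives 0/0; apply L'Hôpital's rule 3 times.
After differentiating numerator and denominator 3 times the quotient is (-24*cos(2*x) - 3/(4*(1 - x)^(5/2)))/(6); at x = 0 this is -33/8.

-33/8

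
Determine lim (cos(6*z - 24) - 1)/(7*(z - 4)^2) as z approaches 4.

-18/7

Direct substitution gives 0/0.
Apply L'Hôpital: lim (-6*sin(6*z - 24))/(14*z - 56), still 0/0.
After 2 applications of L'Hôpital's rule the quotient is (-36*cos(6*z - 24))/(14); substituting z = 4 gives -18/7.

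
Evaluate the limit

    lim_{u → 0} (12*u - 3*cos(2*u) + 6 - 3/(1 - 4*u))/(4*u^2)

-21/2

Substitution gives 0/0; apply L'Hôpital's rule 2 times.
After differentiating numerator and denominator 2 times the quotient is (12*cos(2*u) + 96/(4*u - 1)^3)/(8); at u = 0 this is -21/2.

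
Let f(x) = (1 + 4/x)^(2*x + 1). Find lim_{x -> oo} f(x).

e^(8)

Let L be the limit and take ln: ln L = lim (2x + 1)·ln(1 + 4/x) = lim (2x + 1)·(4/x + O(1/x²)) = 8.
Hence L = e^(8).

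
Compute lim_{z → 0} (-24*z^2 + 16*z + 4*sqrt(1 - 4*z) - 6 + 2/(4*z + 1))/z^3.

-144

Substitution gives 0/0 (the numerator vanishes to order 3).
Expand each term to order z^3: the coefficient of z^3 in 2·1/(1 + 4z) is -128 and in 4·√(1 - 4z) is -16.
Lower-order terms cancel with the polynomial part, so the numerator is (-144)·z^3 + o(z^3), and the limit is (-144)/(1) = -144.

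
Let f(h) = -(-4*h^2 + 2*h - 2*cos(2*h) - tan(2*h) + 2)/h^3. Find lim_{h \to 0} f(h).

Substitution gives 0/0; apply L'Hôpital's rule 3 times.
After differentiating numerator and denominator 3 times the quotient is (-16*sin(2*h) - 48*tan(2*h)^4 - 64*tan(2*h)^2 - 16)/(-6); at h = 0 this is 8/3.

8/3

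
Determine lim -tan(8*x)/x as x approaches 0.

-8

Substitution gives 0/0.
Since tan(u)/u → 1 as u → 0, tan(8x)/(8x) → 1 and the limit is 8/(-1) = -8.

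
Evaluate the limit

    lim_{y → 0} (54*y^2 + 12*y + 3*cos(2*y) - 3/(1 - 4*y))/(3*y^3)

-64

Substitution gives 0/0 (the numerator vanishes to order 3).
Expand each term to order y^3: the coefficient of y^3 in 3·cos(2y) is 0 and in -3·1/(1 - 4y) is -192.
Lower-order terms cancel with the polynomial part, so the numerator is (-192)·y^3 + o(y^3), and the limit is (-192)/(3) = -64.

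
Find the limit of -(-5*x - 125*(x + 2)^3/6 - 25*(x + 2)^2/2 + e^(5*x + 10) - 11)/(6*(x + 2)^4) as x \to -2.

-625/144

Direct substitution gives 0/0.
Apply L'Hôpital: lim (-25*x - 125*(x + 2)^2/2 + 5*e^(5*x + 10) - 55)/(-24*(x + 2)^3), still 0/0.
Apply L'Hôpital: lim (-125*x + 25*e^(5*x + 10) - 275)/(-72*(x + 2)^2), still 0/0.
Apply L'Hôpital: lim (125*e^(5*x + 10) - 125)/(-144*x - 288), still 0/0.
After 4 applications of L'Hôpital's rule the quotient is (625*e^(5*x + 10))/(-144); substituting x = -2 gives -625/144.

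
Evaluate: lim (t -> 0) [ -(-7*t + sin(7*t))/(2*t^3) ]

Direct substitution gives 0/0.
Apply L'Hôpital: lim (7*cos(7*t) - 7)/(-6*t^2), still 0/0.
Apply L'Hôpital: lim (-49*sin(7*t))/(-12*t), still 0/0.
After 3 applications of L'Hôpital's rule the quotient is (-343*cos(7*t))/(-12); substituting t = 0 gives 343/12.

343/12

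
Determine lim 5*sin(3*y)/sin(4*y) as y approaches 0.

15/4

Substitution gives 0/0.
Divide numerator and denominator by y: sin(3y)/y → 3 and sin(4y)/y → 4, so the limit is 5·3/4 = 15/4.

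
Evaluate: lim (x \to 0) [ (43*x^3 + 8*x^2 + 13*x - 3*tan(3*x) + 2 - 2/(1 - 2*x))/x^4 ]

-32

Substitution gives 0/0 (the numerator vanishes to order 4).
Expand each term to order x^4: the coefficient of x^4 in -3·tan(3x) is 0 and in -2·1/(1 - 2x) is -32.
Lower-order terms cancel with the polynomial part, so the numerator is (-32)·x^4 + o(x^4), and the limit is (-32)/(1) = -32.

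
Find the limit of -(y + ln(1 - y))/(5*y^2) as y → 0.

Direct substitution gives 0/0.
Apply L'Hôpital: lim (1 - 1/(1 - y))/(-10*y), still 0/0.
After 2 applications of L'Hôpital's rule the quotient is (-1/(1 - y)^2)/(-10); substituting y = 0 gives 1/10.

1/10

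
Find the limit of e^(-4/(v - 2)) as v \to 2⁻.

∞

As v → 2⁻, -4/(v - 2) → +∞, so e^(-4/(v - 2)) → ∞.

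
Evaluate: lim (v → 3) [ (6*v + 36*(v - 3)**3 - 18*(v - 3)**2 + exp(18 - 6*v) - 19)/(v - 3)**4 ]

54

Direct substitution gives 0/0.
Apply L'Hôpital: lim (-36*v + 108*(v - 3)^2 - 6*e^(18 - 6*v) + 114)/(4*(v - 3)^3), still 0/0.
Apply L'Hôpital: lim (216*v + 36*e^(18 - 6*v) - 684)/(12*(v - 3)^2), still 0/0.
Apply L'Hôpital: lim (216 - 216*e^(18 - 6*v))/(24*v - 72), still 0/0.
After 4 applications of L'Hôpital's rule the quotient is (1296*e^(18 - 6*v))/(24); substituting v = 3 gives 54.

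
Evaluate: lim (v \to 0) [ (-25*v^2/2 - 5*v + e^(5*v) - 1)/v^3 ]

125/6

Direct substitution gives 0/0.
Apply L'Hôpital: lim (-25*v + 5*e^(5*v) - 5)/(3*v^2), still 0/0.
Apply L'Hôpital: lim (25*e^(5*v) - 25)/(6*v), still 0/0.
After 3 applications of L'Hôpital's rule the quotient is (125*e^(5*v))/(6); substituting v = 0 gives 125/6.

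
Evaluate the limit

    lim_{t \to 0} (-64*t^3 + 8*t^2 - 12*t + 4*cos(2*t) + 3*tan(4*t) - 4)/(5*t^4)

8/15

Substitution gives 0/0; apply L'Hôpital's rule 4 times.
After differentiating numerator and denominator 4 times the quotient is (64*cos(2*t) + 18432*tan(4*t)^5 + 30720*tan(4*t)^3 + 12288*tan(4*t))/(120); at t = 0 this is 8/15.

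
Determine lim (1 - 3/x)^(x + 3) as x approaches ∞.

e^(-3)

Let L be the limit and take ln: ln L = lim (x + 3)·ln(1 - 3/x) = lim (x + 3)·(-3/x + O(1/x²)) = -3.
Hence L = e^(-3).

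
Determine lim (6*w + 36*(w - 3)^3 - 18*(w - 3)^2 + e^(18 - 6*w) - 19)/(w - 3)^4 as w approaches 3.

Direct substitution gives 0/0.
Apply L'Hôpital: lim (-36*w + 108*(w - 3)^2 - 6*e^(18 - 6*w) + 114)/(4*(w - 3)^3), still 0/0.
Apply L'Hôpital: lim (216*w + 36*e^(18 - 6*w) - 684)/(12*(w - 3)^2), still 0/0.
Apply L'Hôpital: lim (216 - 216*e^(18 - 6*w))/(24*w - 72), still 0/0.
After 4 applications of L'Hôpital's rule the quotient is (1296*e^(18 - 6*w))/(24); substituting w = 3 gives 54.

54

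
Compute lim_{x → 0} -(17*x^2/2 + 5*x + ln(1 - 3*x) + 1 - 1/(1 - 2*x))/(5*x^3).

Substitution gives 0/0 (the numerator vanishes to order 3).
Expand each term to order x^3: the coefficient of x^3 in ln(1 - 3x) is -9 and in −1/(1 - 2x) is -8.
Lower-order terms cancel with the polynomial part, so the numerator is (-17)·x^3 + o(x^3), and the limit is (-17)/(-5) = 17/5.

17/5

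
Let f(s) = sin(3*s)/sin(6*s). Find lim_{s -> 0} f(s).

Substitution gives 0/0.
Divide numerator and denominator by s: sin(3s)/s → 3 and sin(6s)/s → 6, so the limit is 1·3/6 = 1/2.

1/2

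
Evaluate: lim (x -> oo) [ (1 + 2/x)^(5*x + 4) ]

The base → 1 and the exponent → ∞: a 1^∞ form.
Take logarithms: (5x + 4)·ln(1 + 2/x). Since ln(1+u) ~ u for small u, this behaves like (5x)·(2/x) → 10.
So the limit is e^(10).

e^(10)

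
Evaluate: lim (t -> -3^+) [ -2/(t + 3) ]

As t → -3⁺, (t + 3) → 0⁺, so (t + 3)^1 → 0⁺ and -2/(t + 3)^1 → -∞.

-∞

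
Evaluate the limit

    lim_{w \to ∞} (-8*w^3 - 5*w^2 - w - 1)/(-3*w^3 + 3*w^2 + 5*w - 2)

8/3

Numerator and denominator both have degree 3.
Dividing every term by w^3, all lower-order terms vanish and the limit is the ratio of leading coefficients, -8/(-3) = 8/3.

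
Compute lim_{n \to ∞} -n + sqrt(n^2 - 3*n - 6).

-3/2

This has the form ∞ − ∞. Multiply and divide by the conjugate √(n^2 - 3*n - 6) + n.
That gives (-3n - 6) / (√(n^2 - 3*n - 6) + n).
Divide numerator and denominator by n: the limit is -3/(2·1) = -3/2.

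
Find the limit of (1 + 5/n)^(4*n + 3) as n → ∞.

Write it as [(1 + 5/n)^n]^(4) · (1 + 5/n)^(3). The bracketed term tends to e^(5) and the second factor to 1, so the limit is e^(20).

e^(20)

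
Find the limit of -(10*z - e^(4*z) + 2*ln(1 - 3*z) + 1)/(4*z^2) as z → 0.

Substitution gives 0/0; apply L'Hôpital's rule 2 times.
After differentiating numerator and denominator 2 times the quotient is (-16*e^(4*z) - 18/(3*z - 1)^2)/(-8); at z = 0 this is 17/4.

17/4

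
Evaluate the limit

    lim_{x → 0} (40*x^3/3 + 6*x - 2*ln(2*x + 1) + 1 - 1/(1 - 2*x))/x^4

Substitution gives 0/0 (the numerator vanishes to order 4).
Expand each term to order x^4: the coefficient of x^4 in -2·ln(1 + 2x) is 8 and in −1/(1 - 2x) is -16.
Lower-order terms cancel with the polynomial part, so the numerator is (-8)·x^4 + o(x^4), and the limit is (-8)/(1) = -8.

-8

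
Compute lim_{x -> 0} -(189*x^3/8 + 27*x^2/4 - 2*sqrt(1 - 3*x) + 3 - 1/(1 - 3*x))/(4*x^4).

4779/256

Substitution gives 0/0; apply L'Hôpital's rule 4 times.
After differentiating numerator and denominator 4 times the quotient is (1944/(3*x - 1)^5 - 1215*(3*x - 1)^5/(8*(1 - 3*x)^(17/2)))/(-96); at x = 0 this is 4779/256.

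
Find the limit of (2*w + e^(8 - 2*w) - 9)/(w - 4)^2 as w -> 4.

Direct substitution gives 0/0.
Apply L'Hôpital: lim (2 - 2*e^(8 - 2*w))/(2*w - 8), still 0/0.
After 2 applications of L'Hôpital's rule the quotient is (4*e^(8 - 2*w))/(2); substituting w = 4 gives 2.

2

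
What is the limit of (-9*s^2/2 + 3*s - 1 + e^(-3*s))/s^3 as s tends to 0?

-9/2

Direct substitution gives 0/0.
Apply L'Hôpital: lim (-9*s + 3 - 3*e^(-3*s))/(3*s^2), still 0/0.
Apply L'Hôpital: lim (-9 + 9*e^(-3*s))/(6*s), still 0/0.
After 3 applications of L'Hôpital's rule the quotient is (-27*e^(-3*s))/(6); substituting s = 0 gives -9/2.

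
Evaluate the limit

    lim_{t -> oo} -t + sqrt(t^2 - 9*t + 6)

-9/2

An ∞ − ∞ form. Rationalising with the conjugate, the difference becomes (-9t + 6) / (√(t^2 - 9*t + 6) + t).
For large t the denominator behaves like 2·t, so the quotient tends to -9/2 = -9/2.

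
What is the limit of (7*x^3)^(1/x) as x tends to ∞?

1

Base → ∞ and exponent → 0: an ∞^0 form.
Take logs: (1/x)·ln(7·x^3) = (ln 7 + 3·ln x)/x → 0.
So the limit is e^0 = 1.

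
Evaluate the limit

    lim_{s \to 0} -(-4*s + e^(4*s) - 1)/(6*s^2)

Direct substitution gives 0/0.
Apply L'Hôpital: lim (4*e^(4*s) - 4)/(-12*s), still 0/0.
After 2 applications of L'Hôpital's rule the quotient is (16*e^(4*s))/(-12); substituting s = 0 gives -4/3.

-4/3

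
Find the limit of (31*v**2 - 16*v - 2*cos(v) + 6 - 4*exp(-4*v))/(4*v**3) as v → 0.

32/3

Substitution gives 0/0 (the numerator vanishes to order 3).
Expand each term to order v^3: the coefficient of v^3 in -4·e^(-4v) is 128/3 and in -2·cos(v) is 0.
Lower-order terms cancel with the polynomial part, so the numerator is (128/3)·v^3 + o(v^3), and the limit is (128/3)/(4) = 32/3.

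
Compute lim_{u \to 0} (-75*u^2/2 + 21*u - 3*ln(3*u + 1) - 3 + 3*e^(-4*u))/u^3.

Substitution gives 0/0; apply L'Hôpital's rule 3 times.
After differentiating numerator and denominator 3 times the quotient is (-192*e^(-4*u) - 162/(3*u + 1)^3)/(6); at u = 0 this is -59.

-59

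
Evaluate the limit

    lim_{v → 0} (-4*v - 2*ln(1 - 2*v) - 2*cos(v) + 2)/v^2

5

Substitution gives 0/0; apply L'Hôpital's rule 2 times.
After differentiating numerator and denominator 2 times the quotient is (2*cos(v) + 8/(2*v - 1)^2)/(2); at v = 0 this is 5.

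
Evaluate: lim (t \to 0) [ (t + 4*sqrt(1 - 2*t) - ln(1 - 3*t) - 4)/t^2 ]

Substitution gives 0/0; apply L'Hôpital's rule 2 times.
After differentiating numerator and denominator 2 times the quotient is (9/(3*t - 1)^2 - 4/(1 - 2*t)^(3/2))/(2); at t = 0 this is 5/2.

5/2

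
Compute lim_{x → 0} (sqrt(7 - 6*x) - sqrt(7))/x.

A 0/0 form; rationalise with √(7 - 6x) + √7. This collapses the numerator to -6x, leaving -6/(√(7 - 6x) + √7) → -6/(2√7) = -3*√(7)/7.

-3*√(7)/7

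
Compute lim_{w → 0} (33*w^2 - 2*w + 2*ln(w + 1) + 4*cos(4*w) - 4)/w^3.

2/3

Substitution gives 0/0 (the numerator vanishes to order 3).
Expand each term to order w^3: the coefficient of w^3 in 4·cos(4w) is 0 and in 2·ln(1 + w) is 2/3.
Lower-order terms cancel with the polynomial part, so the numerator is (2/3)·w^3 + o(w^3), and the limit is (2/3)/(1) = 2/3.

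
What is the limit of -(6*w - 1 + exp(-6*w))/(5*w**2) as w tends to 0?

Direct substitution gives 0/0.
Apply L'Hôpital: lim (6 - 6*e^(-6*w))/(-10*w), still 0/0.
After 2 applications of L'Hôpital's rule the quotient is (36*e^(-6*w))/(-10); substituting w = 0 gives -18/5.

-18/5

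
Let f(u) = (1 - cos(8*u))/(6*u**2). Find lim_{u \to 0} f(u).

16/3

Substitution gives 0/0.
Use (1 − cos θ)/θ² → 1/2 with θ = 8u: the limit is 8²/(2·6) = 16/3.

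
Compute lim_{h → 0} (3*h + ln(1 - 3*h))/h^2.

Direct substitution gives 0/0.
Apply L'Hôpital: lim (3 - 3/(1 - 3*h))/(2*h), still 0/0.
After 2 applications of L'Hôpital's rule the quotient is (-9/(1 - 3*h)^2)/(2); substituting h = 0 gives -9/2.

-9/2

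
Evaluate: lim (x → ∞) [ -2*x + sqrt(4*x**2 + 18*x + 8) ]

This has the form ∞ − ∞. Multiply and divide by the conjugate √(4*x^2 + 18*x + 8) + 2x.
That gives (18x + 8) / (√(4*x^2 + 18*x + 8) + 2x).
Divide numerator and denominator by x: the limit is 18/(2·2) = 9/2.

9/2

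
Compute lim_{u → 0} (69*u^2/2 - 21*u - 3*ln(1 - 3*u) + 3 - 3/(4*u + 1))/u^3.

219

Substitution gives 0/0; apply L'Hôpital's rule 3 times.
After differentiating numerator and denominator 3 times the quotient is (1152/(4*u + 1)^4 - 162/(3*u - 1)^3)/(6); at u = 0 this is 219.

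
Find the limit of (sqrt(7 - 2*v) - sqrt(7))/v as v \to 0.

A 0/0 form; rationalise with √(7 - 2v) + √7. This collapses the numerator to -2v, leaving -2/(√(7 - 2v) + √7) → -2/(2√7) = -√(7)/7.

-√(7)/7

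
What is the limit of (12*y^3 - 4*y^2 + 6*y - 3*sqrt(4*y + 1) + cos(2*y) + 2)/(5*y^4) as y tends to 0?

92/15

Substitution gives 0/0; apply L'Hôpital's rule 4 times.
After differentiating numerator and denominator 4 times the quotient is (16*cos(2*y) + 720/(4*y + 1)^(7/2))/(120); at y = 0 this is 92/15.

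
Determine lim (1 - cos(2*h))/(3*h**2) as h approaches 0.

Substitution gives 0/0.
Use (1 − cos u)/u² → 1/2 with u = 2h: the limit is 2²/(2·3) = 2/3.

2/3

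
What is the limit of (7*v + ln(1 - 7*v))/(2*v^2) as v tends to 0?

Direct substitution gives 0/0.
Apply L'Hôpital: lim (7 - 7/(1 - 7*v))/(4*v), still 0/0.
After 2 applications of L'Hôpital's rule the quotient is (-49/(1 - 7*v)^2)/(4); substituting v = 0 gives -49/4.

-49/4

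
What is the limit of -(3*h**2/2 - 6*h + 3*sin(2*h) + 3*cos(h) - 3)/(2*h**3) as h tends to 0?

2

Substitution gives 0/0; apply L'Hôpital's rule 3 times.
After differentiating numerator and denominator 3 times the quotient is (3*sin(h) - 24*cos(2*h))/(-12); at h = 0 this is 2.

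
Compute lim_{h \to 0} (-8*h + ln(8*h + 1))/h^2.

-32

Direct substitution gives 0/0.
Apply L'Hôpital: lim (-8 + 8/(8*h + 1))/(2*h), still 0/0.
After 2 applications of L'Hôpital's rule the quotient is (-64/(8*h + 1)^2)/(2); substituting h = 0 gives -32.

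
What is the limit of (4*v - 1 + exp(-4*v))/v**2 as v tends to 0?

Direct substitution gives 0/0.
Apply L'Hôpital: lim (4 - 4*e^(-4*v))/(2*v), still 0/0.
After 2 applications of L'Hôpital's rule the quotient is (16*e^(-4*v))/(2); substituting v = 0 gives 8.

8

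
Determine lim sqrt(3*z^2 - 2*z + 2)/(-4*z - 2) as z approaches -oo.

For large |z|, √(3*z^2 - 2*z + 2) ≈ √3·|z| and the denominator ≈ -4z.
Since z → −∞, |z| = −z, giving −√3/(-4) = √(3)/4.

√(3)/4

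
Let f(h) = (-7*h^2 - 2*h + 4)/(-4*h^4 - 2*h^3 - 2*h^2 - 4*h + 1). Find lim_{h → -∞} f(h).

0

The denominator has degree 4 and the numerator degree 2. Dividing numerator and denominator by h^4 sends every term to 0 except the leading denominator term, so the limit is 0.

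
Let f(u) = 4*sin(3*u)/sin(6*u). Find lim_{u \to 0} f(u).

Substitution gives 0/0.
Divide numerator and denominator by u: sin(3u)/u → 3 and sin(6u)/u → 6, so the limit is 4·3/6 = 2.

2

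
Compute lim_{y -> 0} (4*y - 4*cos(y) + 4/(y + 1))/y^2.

Substitution gives 0/0; apply L'Hôpital's rule 2 times.
After differentiating numerator and denominator 2 times the quotient is (4*cos(y) + 8/(y + 1)^3)/(2); at y = 0 this is 6.

6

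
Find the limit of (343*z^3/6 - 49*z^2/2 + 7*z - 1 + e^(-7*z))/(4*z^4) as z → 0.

2401/96

Direct substitution gives 0/0.
Apply L'Hôpital: lim (343*z^2/2 - 49*z + 7 - 7*e^(-7*z))/(16*z^3), still 0/0.
Apply L'Hôpital: lim (343*z - 49 + 49*e^(-7*z))/(48*z^2), still 0/0.
Apply L'Hôpital: lim (343 - 343*e^(-7*z))/(96*z), still 0/0.
After 4 applications of L'Hôpital's rule the quotient is (2401*e^(-7*z))/(96); substituting z = 0 gives 2401/96.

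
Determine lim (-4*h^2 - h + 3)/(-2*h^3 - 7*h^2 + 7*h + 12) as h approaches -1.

Direct substitution gives 0/0, so factor. Both numerator and denominator have (h + 1) as a factor.
After cancelling, the expression reduces to (3 - 4*h)/(-2*h^2 - 5*h + 12).
Substituting h = -1 gives 7/15.

7/15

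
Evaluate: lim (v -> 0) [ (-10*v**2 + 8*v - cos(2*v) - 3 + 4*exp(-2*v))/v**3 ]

Substitution gives 0/0; apply L'Hôpital's rule 3 times.
After differentiating numerator and denominator 3 times the quotient is (-8*sin(2*v) - 32*e^(-2*v))/(6); at v = 0 this is -16/3.

-16/3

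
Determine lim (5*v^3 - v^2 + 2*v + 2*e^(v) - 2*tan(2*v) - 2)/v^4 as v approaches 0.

Substitution gives 0/0 (the numerator vanishes to order 4).
Expand each term to order v^4: the coefficient of v^4 in 2·e^(v) is 1/12 and in -2·tan(2v) is 0.
Lower-order terms cancel with the polynomial part, so the numerator is (1/12)·v^4 + o(v^4), and the limit is (1/12)/(1) = 1/12.

1/12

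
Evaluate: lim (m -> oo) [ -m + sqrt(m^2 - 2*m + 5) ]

-1

This has the form ∞ − ∞. Multiply and divide by the conjugate √(m^2 - 2*m + 5) + m.
That gives (-2m + 5) / (√(m^2 - 2*m + 5) + m).
Divide numerator and denominator by m: the limit is -2/(2·1) = -1.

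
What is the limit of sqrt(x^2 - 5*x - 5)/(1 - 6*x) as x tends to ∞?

-1/6

For large |x|, √(x^2 - 5*x - 5) ≈ √1·|x| and the denominator ≈ -6x.
Since x → +∞, |x| = x, giving √1/(-6) = -1/6.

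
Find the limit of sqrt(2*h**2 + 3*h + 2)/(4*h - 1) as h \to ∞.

For large |h|, √(2*h^2 + 3*h + 2) ≈ √2·|h| and the denominator ≈ 4h.
Since h → +∞, |h| = h, giving √2/(4) = √(2)/4.

√(2)/4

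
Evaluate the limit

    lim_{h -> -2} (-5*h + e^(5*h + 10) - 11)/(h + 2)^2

Direct substitution gives 0/0.
Apply L'Hôpital: lim (5*e^(5*h + 10) - 5)/(2*h + 4), still 0/0.
After 2 applications of L'Hôpital's rule the quotient is (25*e^(5*h + 10))/(2); substituting h = -2 gives 25/2.

25/2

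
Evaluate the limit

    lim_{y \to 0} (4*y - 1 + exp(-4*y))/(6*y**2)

Direct substitution gives 0/0.
Apply L'Hôpital: lim (4 - 4*e^(-4*y))/(12*y), still 0/0.
After 2 applications of L'Hôpital's rule the quotient is (16*e^(-4*y))/(12); substituting y = 0 gives 4/3.

4/3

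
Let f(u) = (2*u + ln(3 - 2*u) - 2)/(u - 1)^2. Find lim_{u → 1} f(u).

Direct substitution gives 0/0.
Apply L'Hôpital: lim (2 - 2/(3 - 2*u))/(2*u - 2), still 0/0.
After 2 applications of L'Hôpital's rule the quotient is (-4/(3 - 2*u)^2)/(2); substituting u = 1 gives -2.

-2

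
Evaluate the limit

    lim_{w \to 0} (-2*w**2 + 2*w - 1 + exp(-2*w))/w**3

-4/3

Direct substitution gives 0/0.
Apply L'Hôpital: lim (-4*w + 2 - 2*e^(-2*w))/(3*w^2), still 0/0.
Apply L'Hôpital: lim (-4 + 4*e^(-2*w))/(6*w), still 0/0.
After 3 applications of L'Hôpital's rule the quotient is (-8*e^(-2*w))/(6); substituting w = 0 gives -4/3.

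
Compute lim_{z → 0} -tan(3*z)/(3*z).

Substitution gives 0/0.
Since tan(u)/u → 1 as u → 0, tan(3z)/(3z) → 1 and the limit is 3/(-3) = -1.

-1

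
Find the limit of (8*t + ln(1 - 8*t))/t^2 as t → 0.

Direct substitution gives 0/0.
Apply L'Hôpital: lim (8 - 8/(1 - 8*t))/(2*t), still 0/0.
After 2 applications of L'Hôpital's rule the quotient is (-64/(1 - 8*t)^2)/(2); substituting t = 0 gives -32.

-32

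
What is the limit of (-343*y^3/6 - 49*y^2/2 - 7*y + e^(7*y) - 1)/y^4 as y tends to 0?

2401/24

Direct substitution gives 0/0.
Apply L'Hôpital: lim (-343*y^2/2 - 49*y + 7*e^(7*y) - 7)/(4*y^3), still 0/0.
Apply L'Hôpital: lim (-343*y + 49*e^(7*y) - 49)/(12*y^2), still 0/0.
Apply L'Hôpital: lim (343*e^(7*y) - 343)/(24*y), still 0/0.
After 4 applications of L'Hôpital's rule the quotient is (2401*e^(7*y))/(24); substituting y = 0 gives 2401/24.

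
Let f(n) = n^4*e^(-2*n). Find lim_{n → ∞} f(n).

0

Write as n^4/e^{2n}, an ∞/∞ form.
Exponential growth dominates any polynomial, so repeated L'Hôpital (or the standard result) gives 0.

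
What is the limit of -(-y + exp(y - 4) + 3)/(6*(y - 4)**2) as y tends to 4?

Direct substitution gives 0/0.
Apply L'Hôpital: lim (e^(y - 4) - 1)/(48 - 12*y), still 0/0.
After 2 applications of L'Hôpital's rule the quotient is (e^(y - 4))/(-12); substituting y = 4 gives -1/12.

-1/12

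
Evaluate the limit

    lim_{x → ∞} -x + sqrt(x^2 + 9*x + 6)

This has the form ∞ − ∞. Multiply and divide by the conjugate √(x^2 + 9*x + 6) + x.
That gives (9x + 6) / (√(x^2 + 9*x + 6) + x).
Divide numerator and denominator by x: the limit is 9/(2·1) = 9/2.

9/2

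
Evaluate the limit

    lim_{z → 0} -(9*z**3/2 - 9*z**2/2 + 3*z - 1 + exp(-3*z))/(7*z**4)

Direct substitution gives 0/0.
Apply L'Hôpital: lim (27*z^2/2 - 9*z + 3 - 3*e^(-3*z))/(-28*z^3), still 0/0.
Apply L'Hôpital: lim (27*z - 9 + 9*e^(-3*z))/(-84*z^2), still 0/0.
Apply L'Hôpital: lim (27 - 27*e^(-3*z))/(-168*z), still 0/0.
After 4 applications of L'Hôpital's rule the quotient is (81*e^(-3*z))/(-168); substituting z = 0 gives -27/56.

-27/56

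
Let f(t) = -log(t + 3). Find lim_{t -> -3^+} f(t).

∞

As t → -3⁺, t + 3 → 0⁺ and ln(t + 3) → −∞.
Multiplying by -1 gives ∞.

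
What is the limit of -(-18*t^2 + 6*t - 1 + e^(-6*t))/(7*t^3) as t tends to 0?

36/7

Direct substitution gives 0/0.
Apply L'Hôpital: lim (-36*t + 6 - 6*e^(-6*t))/(-21*t^2), still 0/0.
Apply L'Hôpital: lim (-36 + 36*e^(-6*t))/(-42*t), still 0/0.
After 3 applications of L'Hôpital's rule the quotient is (-216*e^(-6*t))/(-42); substituting t = 0 gives 36/7.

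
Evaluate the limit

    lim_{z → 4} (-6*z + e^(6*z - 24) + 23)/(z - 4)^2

18

Direct substitution gives 0/0.
Apply L'Hôpital: lim (6*e^(6*z - 24) - 6)/(2*z - 8), still 0/0.
After 2 applications of L'Hôpital's rule the quotient is (36*e^(6*z - 24))/(2); substituting z = 4 gives 18.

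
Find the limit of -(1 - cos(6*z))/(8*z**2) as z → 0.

Substitution gives 0/0.
Use (1 − cos u)/u² → 1/2 with u = 6z: the limit is 6²/(2·(-8)) = -9/4.

-9/4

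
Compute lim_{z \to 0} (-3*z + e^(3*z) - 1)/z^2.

Direct substitution gives 0/0.
Apply L'Hôpital: lim (3*e^(3*z) - 3)/(2*z), still 0/0.
After 2 applications of L'Hôpital's rule the quotient is (9*e^(3*z))/(2); substituting z = 0 gives 9/2.

9/2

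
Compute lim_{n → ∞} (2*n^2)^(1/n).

1

Base → ∞ and exponent → 0: an ∞^0 form.
Take logs: (1/n)·ln(2·n^2) = (ln 2 + 2·ln n)/n → 0.
So the limit is e^0 = 1.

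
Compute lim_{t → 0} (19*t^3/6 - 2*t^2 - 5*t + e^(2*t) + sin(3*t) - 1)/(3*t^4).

2/9

Substitution gives 0/0 (the numerator vanishes to order 4).
Expand each term to order t^4: the coefficient of t^4 in e^(2t) is 2/3 and in sin(3t) is 0.
Lower-order terms cancel with the polynomial part, so the numerator is (2/3)·t^4 + o(t^4), and the limit is (2/3)/(3) = 2/9.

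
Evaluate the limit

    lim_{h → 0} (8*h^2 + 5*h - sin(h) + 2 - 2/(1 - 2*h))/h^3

Substitution gives 0/0; apply L'Hôpital's rule 3 times.
After differentiating numerator and denominator 3 times the quotient is (cos(h) - 96/(2*h - 1)^4)/(6); at h = 0 this is -95/6.

-95/6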